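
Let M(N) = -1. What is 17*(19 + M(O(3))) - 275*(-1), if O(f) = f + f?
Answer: 581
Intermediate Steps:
O(f) = 2*f
17*(19 + M(O(3))) - 275*(-1) = 17*(19 - 1) - 275*(-1) = 17*18 + 275 = 306 + 275 = 581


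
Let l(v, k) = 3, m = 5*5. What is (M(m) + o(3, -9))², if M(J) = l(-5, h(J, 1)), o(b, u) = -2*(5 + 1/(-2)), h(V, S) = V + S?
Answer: 36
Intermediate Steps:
h(V, S) = S + V
o(b, u) = -9 (o(b, u) = -2*(5 - ½) = -2*9/2 = -9)
m = 25
M(J) = 3
(M(m) + o(3, -9))² = (3 - 9)² = (-6)² = 36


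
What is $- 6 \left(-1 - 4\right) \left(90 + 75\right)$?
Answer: $4950$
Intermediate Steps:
$- 6 \left(-1 - 4\right) \left(90 + 75\right) = \left(-6\right) \left(-5\right) 165 = 30 \cdot 165 = 4950$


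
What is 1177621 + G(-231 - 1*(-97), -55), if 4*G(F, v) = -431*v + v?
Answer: 2367067/2 ≈ 1.1835e+6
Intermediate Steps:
G(F, v) = -215*v/2 (G(F, v) = (-431*v + v)/4 = (-430*v)/4 = -215*v/2)
1177621 + G(-231 - 1*(-97), -55) = 1177621 - 215/2*(-55) = 1177621 + 11825/2 = 2367067/2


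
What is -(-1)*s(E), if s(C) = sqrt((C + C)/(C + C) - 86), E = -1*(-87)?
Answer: I*sqrt(85) ≈ 9.2195*I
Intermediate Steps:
E = 87
s(C) = I*sqrt(85) (s(C) = sqrt((2*C)/((2*C)) - 86) = sqrt((2*C)*(1/(2*C)) - 86) = sqrt(1 - 86) = sqrt(-85) = I*sqrt(85))
-(-1)*s(E) = -(-1)*I*sqrt(85) = I*sqrt(85)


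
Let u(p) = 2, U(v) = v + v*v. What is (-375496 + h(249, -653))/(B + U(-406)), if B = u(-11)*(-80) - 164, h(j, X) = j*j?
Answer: -313495/164106 ≈ -1.9103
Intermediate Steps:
U(v) = v + v²
h(j, X) = j²
B = -324 (B = 2*(-80) - 164 = -160 - 164 = -324)
(-375496 + h(249, -653))/(B + U(-406)) = (-375496 + 249²)/(-324 - 406*(1 - 406)) = (-375496 + 62001)/(-324 - 406*(-405)) = -313495/(-324 + 164430) = -313495/164106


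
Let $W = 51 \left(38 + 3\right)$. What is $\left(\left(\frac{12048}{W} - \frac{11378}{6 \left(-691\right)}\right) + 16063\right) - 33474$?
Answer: $- \frac{25144532690}{1444881} \approx -17403.0$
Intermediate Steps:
$W = 2091$ ($W = 51 \cdot 41 = 2091$)
$\left(\left(\frac{12048}{W} - \frac{11378}{6 \left(-691\right)}\right) + 16063\right) - 33474 = \left(\left(\frac{12048}{2091} - \frac{11378}{6 \left(-691\right)}\right) + 16063\right) - 33474 = \left(\left(12048 \cdot \frac{1}{2091} - \frac{11378}{-4146}\right) + 16063\right) - 33474 = \left(\left(\frac{4016}{697} - - \frac{5689}{2073}\right) + 16063\right) - 33474 = \left(\left(\frac{4016}{697} + \frac{5689}{2073}\right) + 16063\right) - 33474 = \left(\frac{12290401}{1444881} + 16063\right) - 33474 = \frac{23221413904}{1444881} - 33474 = - \frac{25144532690}{1444881}$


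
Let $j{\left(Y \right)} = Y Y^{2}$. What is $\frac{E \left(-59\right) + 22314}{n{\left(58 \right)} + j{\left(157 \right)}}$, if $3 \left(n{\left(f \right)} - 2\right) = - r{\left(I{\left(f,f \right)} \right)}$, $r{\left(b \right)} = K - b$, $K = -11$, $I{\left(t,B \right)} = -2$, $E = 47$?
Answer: $\frac{19541}{3869898} \approx 0.0050495$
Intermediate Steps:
$j{\left(Y \right)} = Y^{3}$
$r{\left(b \right)} = -11 - b$
$n{\left(f \right)} = 5$ ($n{\left(f \right)} = 2 + \frac{\left(-1\right) \left(-11 - -2\right)}{3} = 2 + \frac{\left(-1\right) \left(-11 + 2\right)}{3} = 2 + \frac{\left(-1\right) \left(-9\right)}{3} = 2 + \frac{1}{3} \cdot 9 = 2 + 3 = 5$)
$\frac{E \left(-59\right) + 22314}{n{\left(58 \right)} + j{\left(157 \right)}} = \frac{47 \left(-59\right) + 22314}{5 + 157^{3}} = \frac{-2773 + 22314}{5 + 3869893} = \frac{19541}{3869898}$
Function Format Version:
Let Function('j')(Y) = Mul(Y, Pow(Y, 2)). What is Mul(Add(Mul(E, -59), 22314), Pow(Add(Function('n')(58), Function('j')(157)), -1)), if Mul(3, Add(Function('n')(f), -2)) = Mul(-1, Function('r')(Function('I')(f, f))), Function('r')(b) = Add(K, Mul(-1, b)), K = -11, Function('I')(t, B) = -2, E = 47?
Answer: Rational(19541, 3869898) ≈ 0.0050495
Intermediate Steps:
Function('j')(Y) = Pow(Y, 3)
Function('r')(b) = Add(-11, Mul(-1, b))
Function('n')(f) = 5 (Function('n')(f) = Add(2, Mul(Rational(1, 3), Mul(-1, Add(-11, Mul(-1, -2))))) = Add(2, Mul(Rational(1, 3), Mul(-1, Add(-11, 2)))) = Add(2, Mul(Rational(1, 3), Mul(-1, -9))) = Add(2, Mul(Rational(1, 3), 9)) = Add(2, 3) = 5)
Mul(Add(Mul(E, -59), 22314), Pow(Add(Function('n')(58), Function('j')(157)), -1)) = Mul(Add(Mul(47, -59), 22314), Pow(Add(5, Pow(157, 3)), -1)) = Mul(Add(-2773, 22314), Pow(Add(5, 3869893), -1)) = Mul(19541, Pow(3869898, -1)) = Mul(19541, Rational(1, 3869898)) = Rational(19541, 3869898)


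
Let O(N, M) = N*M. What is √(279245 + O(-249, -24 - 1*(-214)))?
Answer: √231935 ≈ 481.60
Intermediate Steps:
O(N, M) = M*N
√(279245 + O(-249, -24 - 1*(-214))) = √(279245 + (-24 - 1*(-214))*(-249)) = √(279245 + (-24 + 214)*(-249)) = √(279245 + 190*(-249)) = √(279245 - 47310) = √231935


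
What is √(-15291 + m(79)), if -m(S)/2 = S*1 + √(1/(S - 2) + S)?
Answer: √(-91597121 - 12012*√77)/77 ≈ 124.37*I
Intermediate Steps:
m(S) = -2*S - 2*√(S + 1/(-2 + S)) (m(S) = -2*(S*1 + √(1/(S - 2) + S)) = -2*(S + √(1/(-2 + S) + S)) = -2*(S + √(S + 1/(-2 + S))) = -2*S - 2*√(S + 1/(-2 + S)))
√(-15291 + m(79)) = √(-15291 + (-2*79 - 2*√(1 + 79*(-2 + 79))/√(-2 + 79))) = √(-15291 + (-158 - 2*√77*√(1 + 79*77)/77)) = √(-15291 + (-158 - 2*√77*√(1 + 6083)/77)) = √(-15291 + (-158 - 2*78*√77/77)) = √(-15291 + (-158 - 156*√77/77)) = √(-15449 - 156*√77/77)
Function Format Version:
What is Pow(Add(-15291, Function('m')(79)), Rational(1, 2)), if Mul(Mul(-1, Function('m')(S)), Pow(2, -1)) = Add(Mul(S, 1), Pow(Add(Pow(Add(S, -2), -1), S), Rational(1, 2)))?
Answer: Mul(Rational(1, 77), Pow(Add(-91597121, Mul(-12012, Pow(77, Rational(1, 2)))), Rational(1, 2))) ≈ Mul(124.37, I)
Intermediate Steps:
Function('m')(S) = Add(Mul(-2, S), Mul(-2, Pow(Add(S, Pow(Add(-2, S), -1)), Rational(1, 2)))) (Function('m')(S) = Mul(-2, Add(Mul(S, 1), Pow(Add(Pow(Add(S, -2), -1), S), Rational(1, 2)))) = Mul(-2, Add(S, Pow(Add(Pow(Add(-2, S), -1), S), Rational(1, 2)))) = Mul(-2, Add(S, Pow(Add(S, Pow(Add(-2, S), -1)), Rational(1, 2)))) = Add(Mul(-2, S), Mul(-2, Pow(Add(S, Pow(Add(-2, S), -1)), Rational(1, 2)))))
Pow(Add(-15291, Function('m')(79)), Rational(1, 2)) = Pow(Add(-15291, Add(Mul(-2, 79), Mul(-2, Pow(Mul(Pow(Add(-2, 79), -1), Add(1, Mul(79, Add(-2, 79)))), Rational(1, 2))))), Rational(1, 2)) = Pow(Add(-15291, Add(-158, Mul(-2, Pow(Mul(Pow(77, -1), Add(1, Mul(79, 77))), Rational(1, 2))))), Rational(1, 2)) = Pow(Add(-15291, Add(-158, Mul(-2, Pow(Mul(Rational(1, 77), Add(1, 6083)), Rational(1, 2))))), Rational(1, 2)) = Pow(Add(-15291, Add(-158, Mul(-2, Pow(Mul(Rational(1, 77), 6084), Rational(1, 2))))), Rational(1, 2)) = Pow(Add(-15291, Add(-158, Mul(-2, Pow(Rational(6084, 77), Rational(1, 2))))), Rational(1, 2)) = Pow(Add(-15291, Add(-158, Mul(-2, Mul(Rational(78, 77), Pow(77, Rational(1, 2)))))), Rational(1, 2)) = Pow(Add(-15291, Add(-158, Mul(Rational(-156, 77), Pow(77, Rational(1, 2))))), Rational(1, 2)) = Pow(Add(-15449, Mul(Rational(-156, 77), Pow(77, Rational(1, 2)))), Rational(1, 2))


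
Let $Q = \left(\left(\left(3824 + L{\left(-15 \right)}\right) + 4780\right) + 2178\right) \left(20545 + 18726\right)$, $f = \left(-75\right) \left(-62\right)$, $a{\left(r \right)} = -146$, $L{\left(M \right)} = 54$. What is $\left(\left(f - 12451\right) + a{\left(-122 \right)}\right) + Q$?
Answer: $425532609$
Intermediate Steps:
$f = 4650$
$Q = 425540556$ ($Q = \left(\left(\left(3824 + 54\right) + 4780\right) + 2178\right) \left(20545 + 18726\right) = \left(\left(3878 + 4780\right) + 2178\right) 39271 = \left(8658 + 2178\right) 39271 = 10836 \cdot 39271 = 425540556$)
$\left(\left(f - 12451\right) + a{\left(-122 \right)}\right) + Q = \left(\left(4650 - 12451\right) - 146\right) + 425540556 = \left(-7801 - 146\right) + 425540556 = -7947 + 425540556 = 425532609$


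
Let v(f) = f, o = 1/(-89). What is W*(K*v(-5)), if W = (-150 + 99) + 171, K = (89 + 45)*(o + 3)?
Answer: -21386400/89 ≈ -2.4030e+5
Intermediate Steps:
o = -1/89 ≈ -0.011236
K = 35644/89 (K = (89 + 45)*(-1/89 + 3) = 134*(266/89) = 35644/89 ≈ 400.49)
W = 120 (W = -51 + 171 = 120)
W*(K*v(-5)) = 120*((35644/89)*(-5)) = 120*(-178220/89) = -21386400/89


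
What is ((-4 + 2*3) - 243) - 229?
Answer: -470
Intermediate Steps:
((-4 + 2*3) - 243) - 229 = ((-4 + 6) - 243) - 229 = (2 - 243) - 229 = -241 - 229 = -470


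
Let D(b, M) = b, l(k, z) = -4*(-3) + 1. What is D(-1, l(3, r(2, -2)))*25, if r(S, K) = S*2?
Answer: -25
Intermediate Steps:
r(S, K) = 2*S
l(k, z) = 13 (l(k, z) = 12 + 1 = 13)
D(-1, l(3, r(2, -2)))*25 = -1*25 = -25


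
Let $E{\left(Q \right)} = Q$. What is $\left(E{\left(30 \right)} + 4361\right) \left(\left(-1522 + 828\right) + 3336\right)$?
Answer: $11601022$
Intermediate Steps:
$\left(E{\left(30 \right)} + 4361\right) \left(\left(-1522 + 828\right) + 3336\right) = \left(30 + 4361\right) \left(\left(-1522 + 828\right) + 3336\right) = 4391 \left(-694 + 3336\right) = 4391 \cdot 2642 = 11601022$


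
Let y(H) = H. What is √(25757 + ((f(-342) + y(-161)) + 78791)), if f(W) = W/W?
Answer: 2*√26097 ≈ 323.09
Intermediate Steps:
f(W) = 1
√(25757 + ((f(-342) + y(-161)) + 78791)) = √(25757 + ((1 - 161) + 78791)) = √(25757 + (-160 + 78791)) = √(25757 + 78631) = √104388 = 2*√26097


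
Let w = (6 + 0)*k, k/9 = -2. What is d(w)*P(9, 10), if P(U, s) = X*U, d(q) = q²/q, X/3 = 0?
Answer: 0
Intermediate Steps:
k = -18 (k = 9*(-2) = -18)
w = -108 (w = (6 + 0)*(-18) = 6*(-18) = -108)
X = 0 (X = 3*0 = 0)
d(q) = q
P(U, s) = 0 (P(U, s) = 0*U = 0)
d(w)*P(9, 10) = -108*0 = 0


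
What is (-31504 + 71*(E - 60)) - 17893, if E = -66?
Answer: -58343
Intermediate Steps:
(-31504 + 71*(E - 60)) - 17893 = (-31504 + 71*(-66 - 60)) - 17893 = (-31504 + 71*(-126)) - 17893 = (-31504 - 8946) - 17893 = -40450 - 17893 = -58343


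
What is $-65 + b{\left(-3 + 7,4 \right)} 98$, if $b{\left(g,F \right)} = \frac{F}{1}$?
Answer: $327$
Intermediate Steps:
$b{\left(g,F \right)} = F$ ($b{\left(g,F \right)} = F 1 = F$)
$-65 + b{\left(-3 + 7,4 \right)} 98 = -65 + 4 \cdot 98 = -65 + 392 = 327$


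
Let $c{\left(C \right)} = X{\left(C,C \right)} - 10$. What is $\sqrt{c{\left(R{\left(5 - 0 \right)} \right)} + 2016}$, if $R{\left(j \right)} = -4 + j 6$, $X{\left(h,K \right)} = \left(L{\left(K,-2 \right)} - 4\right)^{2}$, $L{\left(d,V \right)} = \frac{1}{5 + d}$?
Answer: $\frac{\sqrt{1942895}}{31} \approx 44.964$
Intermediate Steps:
$X{\left(h,K \right)} = \left(-4 + \frac{1}{5 + K}\right)^{2}$ ($X{\left(h,K \right)} = \left(\frac{1}{5 + K} - 4\right)^{2} = \left(-4 + \frac{1}{5 + K}\right)^{2}$)
$R{\left(j \right)} = -4 + 6 j$
$c{\left(C \right)} = -10 + \frac{\left(19 + 4 C\right)^{2}}{\left(5 + C\right)^{2}}$ ($c{\left(C \right)} = \frac{\left(19 + 4 C\right)^{2}}{\left(5 + C\right)^{2}} - 10 = -10 + \frac{\left(19 + 4 C\right)^{2}}{\left(5 + C\right)^{2}}$)
$\sqrt{c{\left(R{\left(5 - 0 \right)} \right)} + 2016} = \sqrt{\left(-10 + \frac{\left(19 + 4 \left(-4 + 6 \left(5 - 0\right)\right)\right)^{2}}{\left(5 - \left(4 - 6 \left(5 - 0\right)\right)\right)^{2}}\right) + 2016} = \sqrt{\left(-10 + \frac{\left(19 + 4 \left(-4 + 6 \left(5 + 0\right)\right)\right)^{2}}{\left(5 - \left(4 - 6 \left(5 + 0\right)\right)\right)^{2}}\right) + 2016} = \sqrt{\left(-10 + \frac{\left(19 + 4 \left(-4 + 6 \cdot 5\right)\right)^{2}}{\left(5 + \left(-4 + 6 \cdot 5\right)\right)^{2}}\right) + 2016} = \sqrt{\left(-10 + \frac{\left(19 + 4 \left(-4 + 30\right)\right)^{2}}{\left(5 + \left(-4 + 30\right)\right)^{2}}\right) + 2016} = \sqrt{\left(-10 + \frac{\left(19 + 4 \cdot 26\right)^{2}}{\left(5 + 26\right)^{2}}\right) + 2016} = \sqrt{\left(-10 + \frac{\left(19 + 104\right)^{2}}{961}\right) + 2016} = \sqrt{\left(-10 + \frac{123^{2}}{961}\right) + 2016} = \sqrt{\left(-10 + \frac{1}{961} \cdot 15129\right) + 2016} = \sqrt{\left(-10 + \frac{15129}{961}\right) + 2016} = \sqrt{\frac{5519}{961} + 2016} = \sqrt{\frac{1942895}{961}} = \frac{\sqrt{1942895}}{31}$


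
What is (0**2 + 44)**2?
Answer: 1936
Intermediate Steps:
(0**2 + 44)**2 = (0 + 44)**2 = 44**2 = 1936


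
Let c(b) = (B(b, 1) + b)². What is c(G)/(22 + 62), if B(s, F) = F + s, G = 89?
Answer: 32041/84 ≈ 381.44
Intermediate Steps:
c(b) = (1 + 2*b)² (c(b) = ((1 + b) + b)² = (1 + 2*b)²)
c(G)/(22 + 62) = (1 + 2*89)²/(22 + 62) = (1 + 178)²/84 = (1/84)*179² = (1/84)*32041 = 32041/84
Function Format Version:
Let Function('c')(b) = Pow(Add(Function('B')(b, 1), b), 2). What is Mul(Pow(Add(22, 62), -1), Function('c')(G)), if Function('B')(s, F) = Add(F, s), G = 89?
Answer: Rational(32041, 84) ≈ 381.44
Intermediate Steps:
Function('c')(b) = Pow(Add(1, Mul(2, b)), 2) (Function('c')(b) = Pow(Add(Add(1, b), b), 2) = Pow(Add(1, Mul(2, b)), 2))
Mul(Pow(Add(22, 62), -1), Function('c')(G)) = Mul(Pow(Add(22, 62), -1), Pow(Add(1, Mul(2, 89)), 2)) = Mul(Pow(84, -1), Pow(Add(1, 178), 2)) = Mul(Rational(1, 84), Pow(179, 2)) = Mul(Rational(1, 84), 32041) = Rational(32041, 84)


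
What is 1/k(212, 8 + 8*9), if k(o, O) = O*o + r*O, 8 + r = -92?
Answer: 1/8960 ≈ 0.00011161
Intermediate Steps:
r = -100 (r = -8 - 92 = -100)
k(o, O) = -100*O + O*o (k(o, O) = O*o - 100*O = -100*O + O*o)
1/k(212, 8 + 8*9) = 1/((8 + 8*9)*(-100 + 212)) = 1/((8 + 72)*112) = 1/(80*112) = 1/8960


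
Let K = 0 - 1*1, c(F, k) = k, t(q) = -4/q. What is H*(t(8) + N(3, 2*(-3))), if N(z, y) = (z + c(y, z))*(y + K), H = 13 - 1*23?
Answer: 425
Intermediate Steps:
H = -10 (H = 13 - 23 = -10)
K = -1 (K = 0 - 1 = -1)
N(z, y) = 2*z*(-1 + y) (N(z, y) = (z + z)*(y - 1) = (2*z)*(-1 + y) = 2*z*(-1 + y))
H*(t(8) + N(3, 2*(-3))) = -10*(-4/8 + 2*3*(-1 + 2*(-3))) = -10*(-4*⅛ + 2*3*(-1 - 6)) = -10*(-½ + 2*3*(-7)) = -10*(-½ - 42) = -10*(-85/2) = 425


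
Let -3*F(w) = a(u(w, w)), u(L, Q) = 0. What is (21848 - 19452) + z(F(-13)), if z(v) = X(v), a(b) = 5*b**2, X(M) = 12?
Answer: 2408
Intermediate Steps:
F(w) = 0 (F(w) = -5*0**2/3 = -5*0/3 = -1/3*0 = 0)
z(v) = 12
(21848 - 19452) + z(F(-13)) = (21848 - 19452) + 12 = 2396 + 12 = 2408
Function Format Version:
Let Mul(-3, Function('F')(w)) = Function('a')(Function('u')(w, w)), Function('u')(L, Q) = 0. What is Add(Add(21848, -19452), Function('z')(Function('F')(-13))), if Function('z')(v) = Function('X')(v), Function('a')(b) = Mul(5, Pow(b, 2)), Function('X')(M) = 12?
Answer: 2408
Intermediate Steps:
Function('F')(w) = 0 (Function('F')(w) = Mul(Rational(-1, 3), Mul(5, Pow(0, 2))) = Mul(Rational(-1, 3), Mul(5, 0)) = Mul(Rational(-1, 3), 0) = 0)
Function('z')(v) = 12
Add(Add(21848, -19452), Function('z')(Function('F')(-13))) = Add(Add(21848, -19452), 12) = Add(2396, 12) = 2408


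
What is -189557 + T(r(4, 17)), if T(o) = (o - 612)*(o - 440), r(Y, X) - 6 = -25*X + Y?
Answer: 688528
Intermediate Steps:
r(Y, X) = 6 + Y - 25*X (r(Y, X) = 6 + (-25*X + Y) = 6 + (Y - 25*X) = 6 + Y - 25*X)
T(o) = (-612 + o)*(-440 + o)
-189557 + T(r(4, 17)) = -189557 + (269280 + (6 + 4 - 25*17)**2 - 1052*(6 + 4 - 25*17)) = -189557 + (269280 + (6 + 4 - 425)**2 - 1052*(6 + 4 - 425)) = -189557 + (269280 + (-415)**2 - 1052*(-415)) = -189557 + (269280 + 172225 + 436580) = -189557 + 878085 = 688528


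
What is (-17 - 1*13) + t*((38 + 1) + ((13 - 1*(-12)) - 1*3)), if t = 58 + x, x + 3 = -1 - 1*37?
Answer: 1007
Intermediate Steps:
x = -41 (x = -3 + (-1 - 1*37) = -3 + (-1 - 37) = -3 - 38 = -41)
t = 17 (t = 58 - 41 = 17)
(-17 - 1*13) + t*((38 + 1) + ((13 - 1*(-12)) - 1*3)) = (-17 - 1*13) + 17*((38 + 1) + ((13 - 1*(-12)) - 1*3)) = (-17 - 13) + 17*(39 + ((13 + 12) - 3)) = -30 + 17*(39 + (25 - 3)) = -30 + 17*(39 + 22) = -30 + 17*61 = -30 + 1037 = 1007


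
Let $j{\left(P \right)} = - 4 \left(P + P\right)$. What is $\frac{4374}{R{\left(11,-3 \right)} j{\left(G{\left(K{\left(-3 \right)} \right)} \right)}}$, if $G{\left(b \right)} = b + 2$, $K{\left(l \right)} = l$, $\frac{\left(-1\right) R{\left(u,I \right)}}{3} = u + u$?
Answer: $- \frac{729}{88} \approx -8.2841$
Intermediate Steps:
$R{\left(u,I \right)} = - 6 u$ ($R{\left(u,I \right)} = - 3 \left(u + u\right) = - 3 \cdot 2 u = - 6 u$)
$G{\left(b \right)} = 2 + b$
$j{\left(P \right)} = - 8 P$ ($j{\left(P \right)} = - 4 \cdot 2 P = - 8 P$)
$\frac{4374}{R{\left(11,-3 \right)} j{\left(G{\left(K{\left(-3 \right)} \right)} \right)}} = \frac{4374}{\left(-6\right) 11 \left(- 8 \left(2 - 3\right)\right)} = \frac{4374}{\left(-66\right) \left(\left(-8\right) \left(-1\right)\right)} = \frac{4374}{\left(-66\right) 8} = \frac{4374}{-528} = 4374 \left(- \frac{1}{528}\right) = - \frac{729}{88}$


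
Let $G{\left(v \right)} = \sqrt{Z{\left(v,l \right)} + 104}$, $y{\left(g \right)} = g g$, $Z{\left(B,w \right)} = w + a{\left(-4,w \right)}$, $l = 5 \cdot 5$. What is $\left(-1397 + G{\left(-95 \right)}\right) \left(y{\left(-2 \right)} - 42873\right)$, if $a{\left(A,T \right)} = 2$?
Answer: $59887993 - 42869 \sqrt{131} \approx 5.9397 \cdot 10^{7}$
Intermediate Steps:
$l = 25$
$Z{\left(B,w \right)} = 2 + w$ ($Z{\left(B,w \right)} = w + 2 = 2 + w$)
$y{\left(g \right)} = g^{2}$
$G{\left(v \right)} = \sqrt{131}$ ($G{\left(v \right)} = \sqrt{\left(2 + 25\right) + 104} = \sqrt{27 + 104} = \sqrt{131}$)
$\left(-1397 + G{\left(-95 \right)}\right) \left(y{\left(-2 \right)} - 42873\right) = \left(-1397 + \sqrt{131}\right) \left(\left(-2\right)^{2} - 42873\right) = \left(-1397 + \sqrt{131}\right) \left(4 - 42873\right) = \left(-1397 + \sqrt{131}\right) \left(-42869\right) = 59887993 - 42869 \sqrt{131}$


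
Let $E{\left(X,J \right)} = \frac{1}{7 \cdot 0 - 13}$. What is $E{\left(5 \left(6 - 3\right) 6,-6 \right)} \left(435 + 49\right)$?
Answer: $- \frac{484}{13} \approx -37.231$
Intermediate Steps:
$E{\left(X,J \right)} = - \frac{1}{13}$ ($E{\left(X,J \right)} = \frac{1}{0 - 13} = \frac{1}{-13} = - \frac{1}{13}$)
$E{\left(5 \left(6 - 3\right) 6,-6 \right)} \left(435 + 49\right) = - \frac{435 + 49}{13} = \left(- \frac{1}{13}\right) 484 = - \frac{484}{13}$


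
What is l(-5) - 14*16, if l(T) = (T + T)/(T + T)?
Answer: -223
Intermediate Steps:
l(T) = 1 (l(T) = (2*T)/((2*T)) = (2*T)*(1/(2*T)) = 1)
l(-5) - 14*16 = 1 - 14*16 = 1 - 224 = -223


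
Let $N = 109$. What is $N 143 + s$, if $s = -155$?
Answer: $15432$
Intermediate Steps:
$N 143 + s = 109 \cdot 143 - 155 = 15587 - 155 = 15432$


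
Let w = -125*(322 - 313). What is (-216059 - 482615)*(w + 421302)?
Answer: -293566745298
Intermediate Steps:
w = -1125 (w = -125*9 = -1125)
(-216059 - 482615)*(w + 421302) = (-216059 - 482615)*(-1125 + 421302) = -698674*420177 = -293566745298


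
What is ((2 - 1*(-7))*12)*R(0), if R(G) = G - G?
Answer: 0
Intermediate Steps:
R(G) = 0
((2 - 1*(-7))*12)*R(0) = ((2 - 1*(-7))*12)*0 = ((2 + 7)*12)*0 = (9*12)*0 = 108*0 = 0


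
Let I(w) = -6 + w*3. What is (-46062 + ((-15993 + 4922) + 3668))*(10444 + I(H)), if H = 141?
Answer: -580683365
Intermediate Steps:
I(w) = -6 + 3*w
(-46062 + ((-15993 + 4922) + 3668))*(10444 + I(H)) = (-46062 + ((-15993 + 4922) + 3668))*(10444 + (-6 + 3*141)) = (-46062 + (-11071 + 3668))*(10444 + (-6 + 423)) = (-46062 - 7403)*(10444 + 417) = -53465*10861 = -580683365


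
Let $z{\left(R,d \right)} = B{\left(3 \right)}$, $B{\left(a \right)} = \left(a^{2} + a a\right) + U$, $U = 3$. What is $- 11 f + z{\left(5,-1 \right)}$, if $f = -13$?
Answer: $164$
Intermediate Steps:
$B{\left(a \right)} = 3 + 2 a^{2}$ ($B{\left(a \right)} = \left(a^{2} + a a\right) + 3 = \left(a^{2} + a^{2}\right) + 3 = 2 a^{2} + 3 = 3 + 2 a^{2}$)
$z{\left(R,d \right)} = 21$ ($z{\left(R,d \right)} = 3 + 2 \cdot 3^{2} = 3 + 2 \cdot 9 = 3 + 18 = 21$)
$- 11 f + z{\left(5,-1 \right)} = \left(-11\right) \left(-13\right) + 21 = 143 + 21 = 164$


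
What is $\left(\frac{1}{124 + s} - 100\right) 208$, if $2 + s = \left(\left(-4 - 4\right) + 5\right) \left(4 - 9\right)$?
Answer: $- \frac{2849392}{137} \approx -20798.0$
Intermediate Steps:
$s = 13$ ($s = -2 + \left(\left(-4 - 4\right) + 5\right) \left(4 - 9\right) = -2 + \left(-8 + 5\right) \left(-5\right) = -2 - -15 = -2 + 15 = 13$)
$\left(\frac{1}{124 + s} - 100\right) 208 = \left(\frac{1}{124 + 13} - 100\right) 208 = \left(\frac{1}{137} - 100\right) 208 = \left(- \frac{13699}{137}\right) 208 = - \frac{2849392}{137}$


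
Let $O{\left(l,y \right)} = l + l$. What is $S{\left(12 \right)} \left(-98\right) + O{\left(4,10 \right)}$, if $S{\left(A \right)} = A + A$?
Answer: $-2344$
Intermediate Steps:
$S{\left(A \right)} = 2 A$
$O{\left(l,y \right)} = 2 l$
$S{\left(12 \right)} \left(-98\right) + O{\left(4,10 \right)} = 2 \cdot 12 \left(-98\right) + 2 \cdot 4 = 24 \left(-98\right) + 8 = -2352 + 8 = -2344$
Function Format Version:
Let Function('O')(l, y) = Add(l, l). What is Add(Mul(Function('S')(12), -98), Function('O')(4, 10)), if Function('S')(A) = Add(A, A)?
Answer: -2344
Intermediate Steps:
Function('S')(A) = Mul(2, A)
Function('O')(l, y) = Mul(2, l)
Add(Mul(Function('S')(12), -98), Function('O')(4, 10)) = Add(Mul(Mul(2, 12), -98), Mul(2, 4)) = Add(Mul(24, -98), 8) = Add(-2352, 8) = -2344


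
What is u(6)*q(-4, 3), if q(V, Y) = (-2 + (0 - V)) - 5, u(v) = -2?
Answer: 6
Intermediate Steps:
q(V, Y) = -7 - V (q(V, Y) = (-2 - V) - 5 = -7 - V)
u(6)*q(-4, 3) = -2*(-7 - 1*(-4)) = -2*(-7 + 4) = -2*(-3) = 6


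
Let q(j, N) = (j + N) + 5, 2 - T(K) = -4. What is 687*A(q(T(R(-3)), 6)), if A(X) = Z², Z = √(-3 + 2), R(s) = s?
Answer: -687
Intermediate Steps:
T(K) = 6 (T(K) = 2 - 1*(-4) = 2 + 4 = 6)
Z = I (Z = √(-1) = I ≈ 1.0*I)
q(j, N) = 5 + N + j (q(j, N) = (N + j) + 5 = 5 + N + j)
A(X) = -1 (A(X) = I² = -1)
687*A(q(T(R(-3)), 6)) = 687*(-1) = -687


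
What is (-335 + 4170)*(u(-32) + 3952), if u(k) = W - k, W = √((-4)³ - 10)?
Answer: 15278640 + 3835*I*√74 ≈ 1.5279e+7 + 32990.0*I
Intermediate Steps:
W = I*√74 (W = √(-64 - 10) = √(-74) = I*√74 ≈ 8.6023*I)
u(k) = -k + I*√74 (u(k) = I*√74 - k = -k + I*√74)
(-335 + 4170)*(u(-32) + 3952) = (-335 + 4170)*((-1*(-32) + I*√74) + 3952) = 3835*((32 + I*√74) + 3952) = 3835*(3984 + I*√74) = 15278640 + 3835*I*√74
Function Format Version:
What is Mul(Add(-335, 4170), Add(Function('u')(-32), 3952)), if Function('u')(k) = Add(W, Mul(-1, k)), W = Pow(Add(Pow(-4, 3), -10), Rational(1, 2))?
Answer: Add(15278640, Mul(3835, I, Pow(74, Rational(1, 2)))) ≈ Add(1.5279e+7, Mul(32990., I))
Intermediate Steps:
W = Mul(I, Pow(74, Rational(1, 2))) (W = Pow(Add(-64, -10), Rational(1, 2)) = Pow(-74, Rational(1, 2)) = Mul(I, Pow(74, Rational(1, 2))) ≈ Mul(8.6023, I))
Function('u')(k) = Add(Mul(-1, k), Mul(I, Pow(74, Rational(1, 2)))) (Function('u')(k) = Add(Mul(I, Pow(74, Rational(1, 2))), Mul(-1, k)) = Add(Mul(-1, k), Mul(I, Pow(74, Rational(1, 2)))))
Mul(Add(-335, 4170), Add(Function('u')(-32), 3952)) = Mul(Add(-335, 4170), Add(Add(Mul(-1, -32), Mul(I, Pow(74, Rational(1, 2)))), 3952)) = Mul(3835, Add(Add(32, Mul(I, Pow(74, Rational(1, 2)))), 3952)) = Mul(3835, Add(3984, Mul(I, Pow(74, Rational(1, 2))))) = Add(15278640, Mul(3835, I, Pow(74, Rational(1, 2))))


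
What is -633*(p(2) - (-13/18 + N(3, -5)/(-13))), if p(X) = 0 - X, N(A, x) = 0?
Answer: 4853/6 ≈ 808.83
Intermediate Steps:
p(X) = -X
-633*(p(2) - (-13/18 + N(3, -5)/(-13))) = -633*(-1*2 - (-13/18 + 0/(-13))) = -633*(-2 - (-13*1/18 + 0*(-1/13))) = -633*(-2 - (-13/18 + 0)) = -633*(-2 - 1*(-13/18)) = -633*(-2 + 13/18) = -633*(-23/18) = 4853/6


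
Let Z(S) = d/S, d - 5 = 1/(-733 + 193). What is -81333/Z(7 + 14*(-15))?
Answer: 8915723460/2699 ≈ 3.3033e+6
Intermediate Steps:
d = 2699/540 (d = 5 + 1/(-733 + 193) = 5 + 1/(-540) = 5 - 1/540 = 2699/540 ≈ 4.9981)
Z(S) = 2699/(540*S)
-81333/Z(7 + 14*(-15)) = -81333/(2699/(540*(7 + 14*(-15)))) = -81333/(2699/(540*(7 - 210))) = -81333/((2699/540)/(-203)) = -81333/((2699/540)*(-1/203)) = -81333/(-2699/109620) = -81333*(-109620/2699) = 8915723460/2699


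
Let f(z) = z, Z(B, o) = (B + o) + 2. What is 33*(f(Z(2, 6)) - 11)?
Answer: -33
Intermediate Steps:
Z(B, o) = 2 + B + o
33*(f(Z(2, 6)) - 11) = 33*((2 + 2 + 6) - 11) = 33*(10 - 11) = 33*(-1) = -33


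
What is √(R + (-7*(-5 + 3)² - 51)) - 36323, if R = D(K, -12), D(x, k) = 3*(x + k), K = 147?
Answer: -36323 + √326 ≈ -36305.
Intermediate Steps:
D(x, k) = 3*k + 3*x (D(x, k) = 3*(k + x) = 3*k + 3*x)
R = 405 (R = 3*(-12) + 3*147 = -36 + 441 = 405)
√(R + (-7*(-5 + 3)² - 51)) - 36323 = √(405 + (-7*(-5 + 3)² - 51)) - 36323 = √(405 + (-7*(-2)² - 51)) - 36323 = √(405 + (-7*4 - 51)) - 36323 = √(405 + (-28 - 51)) - 36323 = √(405 - 79) - 36323 = √326 - 36323 = -36323 + √326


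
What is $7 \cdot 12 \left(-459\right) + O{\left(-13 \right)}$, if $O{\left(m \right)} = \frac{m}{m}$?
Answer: $-38555$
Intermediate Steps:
$O{\left(m \right)} = 1$
$7 \cdot 12 \left(-459\right) + O{\left(-13 \right)} = 7 \cdot 12 \left(-459\right) + 1 = 84 \left(-459\right) + 1 = -38556 + 1 = -38555$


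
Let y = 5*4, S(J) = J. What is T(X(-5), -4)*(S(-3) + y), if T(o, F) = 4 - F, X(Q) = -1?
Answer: 136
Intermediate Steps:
y = 20
T(X(-5), -4)*(S(-3) + y) = (4 - 1*(-4))*(-3 + 20) = (4 + 4)*17 = 8*17 = 136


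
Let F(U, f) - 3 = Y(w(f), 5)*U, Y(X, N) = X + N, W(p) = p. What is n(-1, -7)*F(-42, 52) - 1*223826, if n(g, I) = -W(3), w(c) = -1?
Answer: -223331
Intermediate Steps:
n(g, I) = -3 (n(g, I) = -1*3 = -3)
Y(X, N) = N + X
F(U, f) = 3 + 4*U (F(U, f) = 3 + (5 - 1)*U = 3 + 4*U)
n(-1, -7)*F(-42, 52) - 1*223826 = -3*(3 + 4*(-42)) - 1*223826 = -3*(3 - 168) - 223826 = -3*(-165) - 223826 = 495 - 223826 = -223331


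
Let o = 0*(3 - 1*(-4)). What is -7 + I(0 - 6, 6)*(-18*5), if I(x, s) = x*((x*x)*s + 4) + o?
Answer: 118793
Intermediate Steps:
o = 0 (o = 0*(3 + 4) = 0*7 = 0)
I(x, s) = x*(4 + s*x²) (I(x, s) = x*((x*x)*s + 4) + 0 = x*(x²*s + 4) + 0 = x*(s*x² + 4) + 0 = x*(4 + s*x²) + 0 = x*(4 + s*x²))
-7 + I(0 - 6, 6)*(-18*5) = -7 + ((0 - 6)*(4 + 6*(0 - 6)²))*(-18*5) = -7 - 6*(4 + 6*(-6)²)*(-90) = -7 - 6*(4 + 6*36)*(-90) = -7 - 6*(4 + 216)*(-90) = -7 - 6*220*(-90) = -7 - 1320*(-90) = -7 + 118800 = 118793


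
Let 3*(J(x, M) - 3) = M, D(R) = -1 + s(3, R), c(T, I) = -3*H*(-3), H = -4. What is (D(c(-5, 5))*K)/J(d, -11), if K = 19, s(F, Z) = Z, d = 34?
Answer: 2109/2 ≈ 1054.5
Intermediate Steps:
c(T, I) = -36 (c(T, I) = -3*(-4)*(-3) = 12*(-3) = -36)
D(R) = -1 + R
J(x, M) = 3 + M/3
(D(c(-5, 5))*K)/J(d, -11) = ((-1 - 36)*19)/(3 + (⅓)*(-11)) = (-37*19)/(3 - 11/3) = -703/(-⅔) = -703*(-3/2) = 2109/2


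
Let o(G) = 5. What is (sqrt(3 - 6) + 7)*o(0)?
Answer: 35 + 5*I*sqrt(3) ≈ 35.0 + 8.6602*I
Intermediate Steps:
(sqrt(3 - 6) + 7)*o(0) = (sqrt(3 - 6) + 7)*5 = (sqrt(-3) + 7)*5 = (I*sqrt(3) + 7)*5 = (7 + I*sqrt(3))*5 = 35 + 5*I*sqrt(3)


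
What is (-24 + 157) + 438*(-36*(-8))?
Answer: 126277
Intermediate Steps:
(-24 + 157) + 438*(-36*(-8)) = 133 + 438*288 = 133 + 126144 = 126277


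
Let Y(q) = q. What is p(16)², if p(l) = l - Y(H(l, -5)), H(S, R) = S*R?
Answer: 9216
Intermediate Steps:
H(S, R) = R*S
p(l) = 6*l (p(l) = l - (-5)*l = l + 5*l = 6*l)
p(16)² = (6*16)² = 96² = 9216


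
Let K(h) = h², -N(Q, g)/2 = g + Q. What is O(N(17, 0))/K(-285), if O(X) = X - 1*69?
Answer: -103/81225 ≈ -0.0012681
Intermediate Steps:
N(Q, g) = -2*Q - 2*g (N(Q, g) = -2*(g + Q) = -2*(Q + g) = -2*Q - 2*g)
O(X) = -69 + X (O(X) = X - 69 = -69 + X)
O(N(17, 0))/K(-285) = (-69 + (-2*17 - 2*0))/((-285)²) = (-69 + (-34 + 0))/81225 = (-69 - 34)*(1/81225) = -103*1/81225 = -103/81225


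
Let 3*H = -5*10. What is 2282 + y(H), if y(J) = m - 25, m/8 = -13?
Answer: 2153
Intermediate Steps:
m = -104 (m = 8*(-13) = -104)
H = -50/3 (H = (-5*10)/3 = (1/3)*(-50) = -50/3 ≈ -16.667)
y(J) = -129 (y(J) = -104 - 25 = -129)
2282 + y(H) = 2282 - 129 = 2153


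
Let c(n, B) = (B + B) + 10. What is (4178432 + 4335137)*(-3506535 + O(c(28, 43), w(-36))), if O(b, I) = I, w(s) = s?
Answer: -29853434161899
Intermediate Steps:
c(n, B) = 10 + 2*B (c(n, B) = 2*B + 10 = 10 + 2*B)
(4178432 + 4335137)*(-3506535 + O(c(28, 43), w(-36))) = (4178432 + 4335137)*(-3506535 - 36) = 8513569*(-3506571) = -29853434161899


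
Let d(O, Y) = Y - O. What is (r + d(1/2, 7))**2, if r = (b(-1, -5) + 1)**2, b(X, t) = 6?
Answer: 12321/4 ≈ 3080.3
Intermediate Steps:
r = 49 (r = (6 + 1)**2 = 7**2 = 49)
(r + d(1/2, 7))**2 = (49 + (7 - 1/2))**2 = (49 + 13/2)**2 = (111/2)**2 = 12321/4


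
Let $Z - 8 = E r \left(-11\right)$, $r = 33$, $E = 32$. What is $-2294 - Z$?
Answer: $9314$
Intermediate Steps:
$Z = -11608$ ($Z = 8 + 32 \cdot 33 \left(-11\right) = 8 + 1056 \left(-11\right) = 8 - 11616 = -11608$)
$-2294 - Z = -2294 - -11608 = -2294 + 11608 = 9314$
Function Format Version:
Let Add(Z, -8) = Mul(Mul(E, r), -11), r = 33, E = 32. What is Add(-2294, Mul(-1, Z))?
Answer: 9314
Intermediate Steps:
Z = -11608 (Z = Add(8, Mul(Mul(32, 33), -11)) = Add(8, Mul(1056, -11)) = Add(8, -11616) = -11608)
Add(-2294, Mul(-1, Z)) = Add(-2294, Mul(-1, -11608)) = Add(-2294, 11608) = 9314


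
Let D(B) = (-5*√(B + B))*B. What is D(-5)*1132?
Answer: 28300*I*√10 ≈ 89493.0*I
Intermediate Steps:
D(B) = -5*√2*B^(3/2) (D(B) = (-5*√2*√B)*B = -5*√2*B^(3/2))
D(-5)*1132 = -5*√2*(-5)^(3/2)*1132 = -5*√2*(-5*I*√5)*1132 = (25*I*√10)*1132 = 28300*I*√10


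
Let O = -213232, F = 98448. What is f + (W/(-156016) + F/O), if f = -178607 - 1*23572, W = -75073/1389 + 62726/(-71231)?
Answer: -41592005232728229147805/205718251283322288 ≈ -2.0218e+5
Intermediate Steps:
W = -5434651277/98939859 (W = -75073*1/1389 + 62726*(-1/71231) = -75073/1389 - 62726/71231 = -5434651277/98939859 ≈ -54.929)
f = -202179 (f = -178607 - 23572 = -202179)
f + (W/(-156016) + F/O) = -202179 + (-5434651277/98939859/(-156016) + 98448/(-213232)) = -202179 + (-5434651277/98939859*(-1/156016) + 98448*(-1/213232)) = -202179 + (5434651277/15436201041744 - 6153/13327) = -202179 - 94906517412282253/205718251283322288 = -41592005232728229147805/205718251283322288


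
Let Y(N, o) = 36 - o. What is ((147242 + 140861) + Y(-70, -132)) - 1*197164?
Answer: 91107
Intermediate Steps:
((147242 + 140861) + Y(-70, -132)) - 1*197164 = ((147242 + 140861) + (36 - 1*(-132))) - 1*197164 = (288103 + (36 + 132)) - 197164 = (288103 + 168) - 197164 = 288271 - 197164 = 91107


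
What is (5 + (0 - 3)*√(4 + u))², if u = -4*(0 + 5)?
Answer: (5 - 12*I)² ≈ -119.0 - 120.0*I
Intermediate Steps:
u = -20 (u = -4*5 = -20)
(5 + (0 - 3)*√(4 + u))² = (5 + (0 - 3)*√(4 - 20))² = (5 - 12*I)²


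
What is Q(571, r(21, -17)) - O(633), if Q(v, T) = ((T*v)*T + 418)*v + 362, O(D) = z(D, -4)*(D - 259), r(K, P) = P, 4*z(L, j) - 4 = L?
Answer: 188810659/2 ≈ 9.4405e+7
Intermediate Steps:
z(L, j) = 1 + L/4
O(D) = (1 + D/4)*(-259 + D) (O(D) = (1 + D/4)*(D - 259) = (1 + D/4)*(-259 + D))
Q(v, T) = 362 + v*(418 + v*T²) (Q(v, T) = (v*T² + 418)*v + 362 = (418 + v*T²)*v + 362 = v*(418 + v*T²) + 362 = 362 + v*(418 + v*T²))
Q(571, r(21, -17)) - O(633) = (362 + 418*571 + (-17)²*571²) - (-259 + 633)*(4 + 633)/4 = (362 + 238678 + 289*326041) - 374*637/4 = (362 + 238678 + 94225849) - 1*119119/2 = 94464889 - 119119/2 = 188810659/2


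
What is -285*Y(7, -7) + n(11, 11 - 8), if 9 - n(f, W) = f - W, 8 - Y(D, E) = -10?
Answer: -5129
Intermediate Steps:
Y(D, E) = 18 (Y(D, E) = 8 - 1*(-10) = 8 + 10 = 18)
n(f, W) = 9 + W - f (n(f, W) = 9 - (f - W) = 9 + (W - f) = 9 + W - f)
-285*Y(7, -7) + n(11, 11 - 8) = -285*18 + (9 + (11 - 8) - 1*11) = -5130 + (9 + 3 - 11) = -5130 + 1 = -5129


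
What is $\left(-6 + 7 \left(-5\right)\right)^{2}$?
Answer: $1681$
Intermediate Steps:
$\left(-6 + 7 \left(-5\right)\right)^{2} = \left(-6 - 35\right)^{2} = \left(-41\right)^{2} = 1681$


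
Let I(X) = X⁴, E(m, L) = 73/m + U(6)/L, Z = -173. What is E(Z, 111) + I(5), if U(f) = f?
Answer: 3998270/6401 ≈ 624.63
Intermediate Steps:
E(m, L) = 6/L + 73/m (E(m, L) = 73/m + 6/L = 6/L + 73/m)
E(Z, 111) + I(5) = (6/111 + 73/(-173)) + 5⁴ = (6*(1/111) + 73*(-1/173)) + 625 = (2/37 - 73/173) + 625 = -2355/6401 + 625 = 3998270/6401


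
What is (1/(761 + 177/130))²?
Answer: 16900/9822197449 ≈ 1.7206e-6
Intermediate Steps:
(1/(761 + 177/130))² = (1/(99107/130))² = (130/99107)² = 16900/9822197449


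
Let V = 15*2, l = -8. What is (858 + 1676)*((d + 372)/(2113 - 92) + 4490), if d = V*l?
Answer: 22994585348/2021 ≈ 1.1378e+7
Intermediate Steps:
V = 30
d = -240 (d = 30*(-8) = -240)
(858 + 1676)*((d + 372)/(2113 - 92) + 4490) = (858 + 1676)*((-240 + 372)/(2113 - 92) + 4490) = 2534*(132/2021 + 4490) = 2534*(9074422/2021) = 22994585348/2021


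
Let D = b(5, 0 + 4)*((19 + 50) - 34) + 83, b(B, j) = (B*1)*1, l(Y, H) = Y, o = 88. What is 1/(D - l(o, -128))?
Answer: 1/170 ≈ 0.0058824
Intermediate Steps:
b(B, j) = B (b(B, j) = B*1 = B)
D = 258 (D = 5*((19 + 50) - 34) + 83 = 5*(69 - 34) + 83 = 5*35 + 83 = 175 + 83 = 258)
1/(D - l(o, -128)) = 1/(258 - 1*88) = 1/(258 - 88) = 1/170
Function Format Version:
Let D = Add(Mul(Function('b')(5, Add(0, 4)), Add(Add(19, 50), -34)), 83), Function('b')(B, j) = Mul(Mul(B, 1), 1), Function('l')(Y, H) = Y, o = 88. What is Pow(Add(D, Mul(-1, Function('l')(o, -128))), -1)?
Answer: Rational(1, 170) ≈ 0.0058824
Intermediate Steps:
Function('b')(B, j) = B (Function('b')(B, j) = Mul(B, 1) = B)
D = 258 (D = Add(Mul(5, Add(Add(19, 50), -34)), 83) = Add(Mul(5, Add(69, -34)), 83) = Add(Mul(5, 35), 83) = Add(175, 83) = 258)
Pow(Add(D, Mul(-1, Function('l')(o, -128))), -1) = Pow(Add(258, Mul(-1, 88)), -1) = Pow(Add(258, -88), -1) = Pow(170, -1) = Rational(1, 170)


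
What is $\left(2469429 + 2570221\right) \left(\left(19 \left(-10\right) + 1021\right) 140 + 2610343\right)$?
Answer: $13741527980950$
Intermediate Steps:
$\left(2469429 + 2570221\right) \left(\left(19 \left(-10\right) + 1021\right) 140 + 2610343\right) = 5039650 \left(\left(-190 + 1021\right) 140 + 2610343\right) = 5039650 \left(831 \cdot 140 + 2610343\right) = 5039650 \left(116340 + 2610343\right) = 5039650 \cdot 2726683 = 13741527980950$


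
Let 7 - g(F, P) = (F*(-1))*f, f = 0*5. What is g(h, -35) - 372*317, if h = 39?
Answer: -117917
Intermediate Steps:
f = 0
g(F, P) = 7 (g(F, P) = 7 - F*(-1)*0 = 7 - (-F)*0 = 7 - 1*0 = 7 + 0 = 7)
g(h, -35) - 372*317 = 7 - 372*317 = 7 - 117924 = -117917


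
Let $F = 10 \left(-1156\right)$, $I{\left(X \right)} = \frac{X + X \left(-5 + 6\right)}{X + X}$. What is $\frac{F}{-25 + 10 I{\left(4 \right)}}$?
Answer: $\frac{2312}{3} \approx 770.67$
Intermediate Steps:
$I{\left(X \right)} = 1$ ($I{\left(X \right)} = \frac{X + X 1}{2 X} = \left(X + X\right) \frac{1}{2 X} = 2 X \frac{1}{2 X} = 1$)
$F = -11560$
$\frac{F}{-25 + 10 I{\left(4 \right)}} = - \frac{11560}{-25 + 10 \cdot 1} = - \frac{11560}{-25 + 10} = - \frac{11560}{-15} = \left(-11560\right) \left(- \frac{1}{15}\right) = \frac{2312}{3}$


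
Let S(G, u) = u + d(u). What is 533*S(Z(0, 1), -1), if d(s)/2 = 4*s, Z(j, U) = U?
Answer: -4797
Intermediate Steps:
d(s) = 8*s (d(s) = 2*(4*s) = 8*s)
S(G, u) = 9*u (S(G, u) = u + 8*u = 9*u)
533*S(Z(0, 1), -1) = 533*(9*(-1)) = 533*(-9) = -4797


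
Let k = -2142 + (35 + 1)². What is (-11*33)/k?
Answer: 121/282 ≈ 0.42908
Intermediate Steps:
k = -846 (k = -2142 + 36² = -2142 + 1296 = -846)
(-11*33)/k = -11*33/(-846) = -363*(-1/846) = 121/282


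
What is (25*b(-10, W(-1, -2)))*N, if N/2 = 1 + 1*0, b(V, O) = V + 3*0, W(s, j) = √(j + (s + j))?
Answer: -500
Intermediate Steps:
W(s, j) = √(s + 2*j) (W(s, j) = √(j + (j + s)) = √(s + 2*j))
b(V, O) = V (b(V, O) = V + 0 = V)
N = 2 (N = 2*(1 + 1*0) = 2*(1 + 0) = 2*1 = 2)
(25*b(-10, W(-1, -2)))*N = (25*(-10))*2 = -250*2 = -500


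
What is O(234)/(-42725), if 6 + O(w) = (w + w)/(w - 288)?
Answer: 44/128175 ≈ 0.00034328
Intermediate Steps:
O(w) = -6 + 2*w/(-288 + w) (O(w) = -6 + (w + w)/(w - 288) = -6 + (2*w)/(-288 + w) = -6 + 2*w/(-288 + w))
O(234)/(-42725) = (4*(432 - 1*234)/(-288 + 234))/(-42725) = (4*(432 - 234)/(-54))*(-1/42725) = (4*(-1/54)*198)*(-1/42725) = -44/3*(-1/42725) = 44/128175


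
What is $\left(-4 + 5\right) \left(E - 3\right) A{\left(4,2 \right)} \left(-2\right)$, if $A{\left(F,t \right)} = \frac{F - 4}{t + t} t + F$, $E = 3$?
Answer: $0$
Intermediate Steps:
$A{\left(F,t \right)} = -2 + \frac{3 F}{2}$ ($A{\left(F,t \right)} = \frac{-4 + F}{2 t} t + F = \left(-2 + \frac{F}{2}\right) + F = -2 + \frac{3 F}{2}$)
$\left(-4 + 5\right) \left(E - 3\right) A{\left(4,2 \right)} \left(-2\right) = \left(-4 + 5\right) \left(3 - 3\right) \left(-2 + \frac{3}{2} \cdot 4\right) \left(-2\right) = 1 \cdot 0 \left(-2 + 6\right) \left(-2\right) = 0 \cdot 4 \left(-2\right) = 0 \left(-2\right) = 0$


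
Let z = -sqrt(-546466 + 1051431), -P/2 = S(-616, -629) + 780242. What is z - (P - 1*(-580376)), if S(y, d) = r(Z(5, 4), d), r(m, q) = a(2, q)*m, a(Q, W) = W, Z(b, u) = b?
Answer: 973818 - sqrt(504965) ≈ 9.7311e+5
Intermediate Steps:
r(m, q) = m*q (r(m, q) = q*m = m*q)
S(y, d) = 5*d
P = -1554194 (P = -2*(5*(-629) + 780242) = -2*(-3145 + 780242) = -2*777097 = -1554194)
z = -sqrt(504965) ≈ -710.61
z - (P - 1*(-580376)) = -sqrt(504965) - (-1554194 - 1*(-580376)) = -sqrt(504965) - (-1554194 + 580376) = -sqrt(504965) - 1*(-973818) = -sqrt(504965) + 973818 = 973818 - sqrt(504965)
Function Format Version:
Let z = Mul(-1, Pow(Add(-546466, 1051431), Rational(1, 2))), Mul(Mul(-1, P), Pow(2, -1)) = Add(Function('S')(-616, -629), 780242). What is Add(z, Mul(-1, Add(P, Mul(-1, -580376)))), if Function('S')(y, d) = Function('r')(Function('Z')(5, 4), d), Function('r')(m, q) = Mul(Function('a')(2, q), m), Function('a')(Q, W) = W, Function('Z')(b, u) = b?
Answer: Add(973818, Mul(-1, Pow(504965, Rational(1, 2)))) ≈ 9.7311e+5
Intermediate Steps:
Function('r')(m, q) = Mul(m, q) (Function('r')(m, q) = Mul(q, m) = Mul(m, q))
Function('S')(y, d) = Mul(5, d)
P = -1554194 (P = Mul(-2, Add(Mul(5, -629), 780242)) = Mul(-2, Add(-3145, 780242)) = Mul(-2, 777097) = -1554194)
z = Mul(-1, Pow(504965, Rational(1, 2))) ≈ -710.61
Add(z, Mul(-1, Add(P, Mul(-1, -580376)))) = Add(Mul(-1, Pow(504965, Rational(1, 2))), Mul(-1, Add(-1554194, Mul(-1, -580376)))) = Add(Mul(-1, Pow(504965, Rational(1, 2))), Mul(-1, Add(-1554194, 580376))) = Add(Mul(-1, Pow(504965, Rational(1, 2))), Mul(-1, -973818)) = Add(Mul(-1, Pow(504965, Rational(1, 2))), 973818) = Add(973818, Mul(-1, Pow(504965, Rational(1, 2))))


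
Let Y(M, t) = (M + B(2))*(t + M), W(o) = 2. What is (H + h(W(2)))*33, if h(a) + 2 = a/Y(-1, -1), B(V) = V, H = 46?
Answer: 1419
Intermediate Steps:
Y(M, t) = (2 + M)*(M + t) (Y(M, t) = (M + 2)*(t + M) = (2 + M)*(M + t))
h(a) = -2 - a/2 (h(a) = -2 + a/((-1)² + 2*(-1) + 2*(-1) - 1*(-1)) = -2 + a/(1 - 2 - 2 + 1) = -2 + a/(-2) = -2 + a*(-½) = -2 - a/2)
(H + h(W(2)))*33 = (46 + (-2 - ½*2))*33 = (46 + (-2 - 1))*33 = (46 - 3)*33 = 43*33 = 1419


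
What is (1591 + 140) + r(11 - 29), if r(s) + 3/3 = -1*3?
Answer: 1727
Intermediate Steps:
r(s) = -4 (r(s) = -1 - 1*3 = -1 - 3 = -4)
(1591 + 140) + r(11 - 29) = (1591 + 140) - 4 = 1731 - 4 = 1727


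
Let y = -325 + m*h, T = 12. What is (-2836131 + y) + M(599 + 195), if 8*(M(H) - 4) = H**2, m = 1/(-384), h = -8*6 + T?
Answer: -88244717/32 ≈ -2.7576e+6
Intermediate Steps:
h = -36 (h = -8*6 + 12 = -48 + 12 = -36)
m = -1/384 ≈ -0.0026042
M(H) = 4 + H**2/8
y = -10397/32 (y = -325 - 1/384*(-36) = -325 + 3/32 = -10397/32 ≈ -324.91)
(-2836131 + y) + M(599 + 195) = (-2836131 - 10397/32) + (4 + (599 + 195)**2/8) = -90766589/32 + (4 + (1/8)*794**2) = -90766589/32 + (4 + (1/8)*630436) = -90766589/32 + (4 + 157609/2) = -90766589/32 + 157617/2 = -88244717/32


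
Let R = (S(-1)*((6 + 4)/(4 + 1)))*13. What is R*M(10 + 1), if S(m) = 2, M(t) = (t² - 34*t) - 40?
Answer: -15236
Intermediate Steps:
M(t) = -40 + t² - 34*t
R = 52 (R = (2*((6 + 4)/(4 + 1)))*13 = (2*(10/5))*13 = (2*(10*(⅕)))*13 = (2*2)*13 = 4*13 = 52)
R*M(10 + 1) = 52*(-40 + (10 + 1)² - 34*(10 + 1)) = 52*(-40 + 11² - 34*11) = 52*(-40 + 121 - 374) = 52*(-293) = -15236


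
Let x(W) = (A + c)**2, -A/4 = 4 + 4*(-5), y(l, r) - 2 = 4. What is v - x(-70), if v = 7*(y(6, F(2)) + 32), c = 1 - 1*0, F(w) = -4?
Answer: -3959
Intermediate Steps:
y(l, r) = 6 (y(l, r) = 2 + 4 = 6)
A = 64 (A = -4*(4 + 4*(-5)) = -4*(4 - 20) = -4*(-16) = 64)
c = 1 (c = 1 + 0 = 1)
v = 266 (v = 7*(6 + 32) = 7*38 = 266)
x(W) = 4225 (x(W) = (64 + 1)**2 = 65**2 = 4225)
v - x(-70) = 266 - 1*4225 = 266 - 4225 = -3959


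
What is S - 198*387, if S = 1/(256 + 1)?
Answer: -19692881/257 ≈ -76626.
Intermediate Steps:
S = 1/257 ≈ 0.0038911
S - 198*387 = 1/257 - 198*387 = 1/257 - 76626 = -19692881/257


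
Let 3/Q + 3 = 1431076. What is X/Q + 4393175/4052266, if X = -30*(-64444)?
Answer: 3737164568080609095/4052266 ≈ 9.2224e+11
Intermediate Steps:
Q = 3/1431073 (Q = 3/(-3 + 1431076) = 3/1431073 ≈ 2.0963e-6)
X = 1933320
X/Q + 4393175/4052266 = 1933320/(3/1431073) + 4393175/4052266 = 1933320*(1431073/3) + 4393175*(1/4052266) = 922240684120 + 4393175/4052266 = 3737164568080609095/4052266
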